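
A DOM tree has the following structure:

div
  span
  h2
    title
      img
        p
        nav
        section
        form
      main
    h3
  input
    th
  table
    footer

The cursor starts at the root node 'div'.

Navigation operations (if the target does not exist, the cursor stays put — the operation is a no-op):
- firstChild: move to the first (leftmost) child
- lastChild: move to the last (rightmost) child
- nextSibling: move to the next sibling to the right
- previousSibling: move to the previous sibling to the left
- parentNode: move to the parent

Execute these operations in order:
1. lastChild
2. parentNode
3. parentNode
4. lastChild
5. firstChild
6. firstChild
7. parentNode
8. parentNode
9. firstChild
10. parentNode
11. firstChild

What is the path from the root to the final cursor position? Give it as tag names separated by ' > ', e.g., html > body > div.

After 1 (lastChild): table
After 2 (parentNode): div
After 3 (parentNode): div (no-op, stayed)
After 4 (lastChild): table
After 5 (firstChild): footer
After 6 (firstChild): footer (no-op, stayed)
After 7 (parentNode): table
After 8 (parentNode): div
After 9 (firstChild): span
After 10 (parentNode): div
After 11 (firstChild): span

Answer: div > span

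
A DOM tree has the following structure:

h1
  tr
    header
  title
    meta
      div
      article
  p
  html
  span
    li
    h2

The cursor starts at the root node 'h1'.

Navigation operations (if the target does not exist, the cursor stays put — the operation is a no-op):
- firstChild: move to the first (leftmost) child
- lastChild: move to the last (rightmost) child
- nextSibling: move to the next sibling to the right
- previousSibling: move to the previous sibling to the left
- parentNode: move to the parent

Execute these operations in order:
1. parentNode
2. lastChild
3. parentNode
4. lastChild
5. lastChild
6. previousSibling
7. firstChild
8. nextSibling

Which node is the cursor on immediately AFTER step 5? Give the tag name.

Answer: h2

Derivation:
After 1 (parentNode): h1 (no-op, stayed)
After 2 (lastChild): span
After 3 (parentNode): h1
After 4 (lastChild): span
After 5 (lastChild): h2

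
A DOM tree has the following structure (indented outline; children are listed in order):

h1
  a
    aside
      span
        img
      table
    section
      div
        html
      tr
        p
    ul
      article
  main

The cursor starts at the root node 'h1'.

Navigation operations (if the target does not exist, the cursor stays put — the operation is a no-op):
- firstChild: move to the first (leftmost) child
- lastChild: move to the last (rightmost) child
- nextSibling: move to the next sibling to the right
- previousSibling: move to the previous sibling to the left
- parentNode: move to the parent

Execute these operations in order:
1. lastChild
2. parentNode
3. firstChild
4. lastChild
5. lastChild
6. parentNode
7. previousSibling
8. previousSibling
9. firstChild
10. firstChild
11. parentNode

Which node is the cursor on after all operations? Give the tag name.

Answer: span

Derivation:
After 1 (lastChild): main
After 2 (parentNode): h1
After 3 (firstChild): a
After 4 (lastChild): ul
After 5 (lastChild): article
After 6 (parentNode): ul
After 7 (previousSibling): section
After 8 (previousSibling): aside
After 9 (firstChild): span
After 10 (firstChild): img
After 11 (parentNode): span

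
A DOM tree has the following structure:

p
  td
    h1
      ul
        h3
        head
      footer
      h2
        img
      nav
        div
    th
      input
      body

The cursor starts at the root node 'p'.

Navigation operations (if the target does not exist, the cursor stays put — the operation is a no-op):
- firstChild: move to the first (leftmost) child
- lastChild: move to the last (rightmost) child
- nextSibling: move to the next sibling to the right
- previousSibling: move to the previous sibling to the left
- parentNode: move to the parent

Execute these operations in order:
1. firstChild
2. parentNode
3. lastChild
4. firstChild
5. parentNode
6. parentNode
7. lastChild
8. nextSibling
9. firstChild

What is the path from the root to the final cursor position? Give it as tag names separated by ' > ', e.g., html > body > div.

After 1 (firstChild): td
After 2 (parentNode): p
After 3 (lastChild): td
After 4 (firstChild): h1
After 5 (parentNode): td
After 6 (parentNode): p
After 7 (lastChild): td
After 8 (nextSibling): td (no-op, stayed)
After 9 (firstChild): h1

Answer: p > td > h1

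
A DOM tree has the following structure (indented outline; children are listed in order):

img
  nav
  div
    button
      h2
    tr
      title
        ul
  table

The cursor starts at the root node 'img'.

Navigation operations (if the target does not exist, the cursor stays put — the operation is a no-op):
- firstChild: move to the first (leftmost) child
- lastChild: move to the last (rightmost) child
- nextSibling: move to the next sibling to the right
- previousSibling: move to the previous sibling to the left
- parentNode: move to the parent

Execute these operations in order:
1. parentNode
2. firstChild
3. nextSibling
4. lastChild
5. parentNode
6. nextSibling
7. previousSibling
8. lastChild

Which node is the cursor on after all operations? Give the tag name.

After 1 (parentNode): img (no-op, stayed)
After 2 (firstChild): nav
After 3 (nextSibling): div
After 4 (lastChild): tr
After 5 (parentNode): div
After 6 (nextSibling): table
After 7 (previousSibling): div
After 8 (lastChild): tr

Answer: tr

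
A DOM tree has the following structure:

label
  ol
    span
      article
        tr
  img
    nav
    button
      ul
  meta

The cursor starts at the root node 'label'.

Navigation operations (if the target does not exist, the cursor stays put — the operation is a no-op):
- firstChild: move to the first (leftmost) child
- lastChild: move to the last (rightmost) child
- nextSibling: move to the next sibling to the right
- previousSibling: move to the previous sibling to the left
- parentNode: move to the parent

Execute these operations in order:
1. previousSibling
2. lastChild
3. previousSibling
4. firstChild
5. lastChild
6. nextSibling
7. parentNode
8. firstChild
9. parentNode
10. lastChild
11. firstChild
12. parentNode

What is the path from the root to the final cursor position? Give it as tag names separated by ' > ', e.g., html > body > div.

Answer: label > img > button

Derivation:
After 1 (previousSibling): label (no-op, stayed)
After 2 (lastChild): meta
After 3 (previousSibling): img
After 4 (firstChild): nav
After 5 (lastChild): nav (no-op, stayed)
After 6 (nextSibling): button
After 7 (parentNode): img
After 8 (firstChild): nav
After 9 (parentNode): img
After 10 (lastChild): button
After 11 (firstChild): ul
After 12 (parentNode): button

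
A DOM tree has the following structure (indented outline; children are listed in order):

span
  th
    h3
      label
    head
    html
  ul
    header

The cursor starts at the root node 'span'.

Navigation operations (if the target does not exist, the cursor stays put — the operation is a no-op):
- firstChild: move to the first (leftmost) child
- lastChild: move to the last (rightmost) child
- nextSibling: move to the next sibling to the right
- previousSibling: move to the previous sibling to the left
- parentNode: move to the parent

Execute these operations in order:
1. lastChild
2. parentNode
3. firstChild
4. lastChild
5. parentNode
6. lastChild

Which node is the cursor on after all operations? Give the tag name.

After 1 (lastChild): ul
After 2 (parentNode): span
After 3 (firstChild): th
After 4 (lastChild): html
After 5 (parentNode): th
After 6 (lastChild): html

Answer: html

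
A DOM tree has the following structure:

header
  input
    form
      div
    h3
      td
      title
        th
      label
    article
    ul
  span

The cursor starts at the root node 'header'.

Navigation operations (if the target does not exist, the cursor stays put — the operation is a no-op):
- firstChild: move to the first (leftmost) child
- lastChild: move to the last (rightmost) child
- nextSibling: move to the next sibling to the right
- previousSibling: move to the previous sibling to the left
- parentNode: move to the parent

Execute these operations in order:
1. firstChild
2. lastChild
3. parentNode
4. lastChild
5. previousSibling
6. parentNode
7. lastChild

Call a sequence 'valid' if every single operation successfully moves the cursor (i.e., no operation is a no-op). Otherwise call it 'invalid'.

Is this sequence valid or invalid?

After 1 (firstChild): input
After 2 (lastChild): ul
After 3 (parentNode): input
After 4 (lastChild): ul
After 5 (previousSibling): article
After 6 (parentNode): input
After 7 (lastChild): ul

Answer: valid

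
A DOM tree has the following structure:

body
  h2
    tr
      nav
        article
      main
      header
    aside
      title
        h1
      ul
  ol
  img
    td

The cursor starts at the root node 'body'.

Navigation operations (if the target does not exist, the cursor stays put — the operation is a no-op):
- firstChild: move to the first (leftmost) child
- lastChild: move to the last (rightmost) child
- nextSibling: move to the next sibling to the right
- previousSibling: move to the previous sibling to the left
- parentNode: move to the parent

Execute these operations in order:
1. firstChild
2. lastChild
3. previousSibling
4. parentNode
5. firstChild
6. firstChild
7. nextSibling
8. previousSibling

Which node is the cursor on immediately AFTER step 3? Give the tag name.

After 1 (firstChild): h2
After 2 (lastChild): aside
After 3 (previousSibling): tr

Answer: tr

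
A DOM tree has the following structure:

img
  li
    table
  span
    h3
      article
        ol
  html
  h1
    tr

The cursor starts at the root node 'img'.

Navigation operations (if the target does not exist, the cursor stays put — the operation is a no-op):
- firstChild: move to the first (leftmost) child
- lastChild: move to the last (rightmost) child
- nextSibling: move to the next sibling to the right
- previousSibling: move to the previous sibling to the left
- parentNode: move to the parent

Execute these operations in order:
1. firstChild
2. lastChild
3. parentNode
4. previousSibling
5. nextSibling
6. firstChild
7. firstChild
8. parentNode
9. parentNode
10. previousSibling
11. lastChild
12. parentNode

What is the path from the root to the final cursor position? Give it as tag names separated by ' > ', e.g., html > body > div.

After 1 (firstChild): li
After 2 (lastChild): table
After 3 (parentNode): li
After 4 (previousSibling): li (no-op, stayed)
After 5 (nextSibling): span
After 6 (firstChild): h3
After 7 (firstChild): article
After 8 (parentNode): h3
After 9 (parentNode): span
After 10 (previousSibling): li
After 11 (lastChild): table
After 12 (parentNode): li

Answer: img > li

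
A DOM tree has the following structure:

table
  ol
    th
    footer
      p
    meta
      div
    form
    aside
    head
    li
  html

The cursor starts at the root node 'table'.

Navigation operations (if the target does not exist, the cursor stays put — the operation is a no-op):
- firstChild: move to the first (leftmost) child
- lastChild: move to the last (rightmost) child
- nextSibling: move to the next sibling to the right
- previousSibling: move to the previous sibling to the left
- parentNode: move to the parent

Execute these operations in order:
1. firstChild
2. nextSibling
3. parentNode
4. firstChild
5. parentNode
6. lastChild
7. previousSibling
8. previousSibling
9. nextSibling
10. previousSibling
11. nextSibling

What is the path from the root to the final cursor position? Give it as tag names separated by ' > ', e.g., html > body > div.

Answer: table > html

Derivation:
After 1 (firstChild): ol
After 2 (nextSibling): html
After 3 (parentNode): table
After 4 (firstChild): ol
After 5 (parentNode): table
After 6 (lastChild): html
After 7 (previousSibling): ol
After 8 (previousSibling): ol (no-op, stayed)
After 9 (nextSibling): html
After 10 (previousSibling): ol
After 11 (nextSibling): html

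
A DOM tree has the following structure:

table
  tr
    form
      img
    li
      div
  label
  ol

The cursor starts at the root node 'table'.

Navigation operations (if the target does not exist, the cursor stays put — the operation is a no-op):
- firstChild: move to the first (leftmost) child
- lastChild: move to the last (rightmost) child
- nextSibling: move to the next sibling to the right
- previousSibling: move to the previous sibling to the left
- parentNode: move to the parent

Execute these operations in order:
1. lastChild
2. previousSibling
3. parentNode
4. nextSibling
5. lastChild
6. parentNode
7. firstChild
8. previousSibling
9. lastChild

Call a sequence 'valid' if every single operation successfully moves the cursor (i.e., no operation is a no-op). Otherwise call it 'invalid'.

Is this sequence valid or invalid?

After 1 (lastChild): ol
After 2 (previousSibling): label
After 3 (parentNode): table
After 4 (nextSibling): table (no-op, stayed)
After 5 (lastChild): ol
After 6 (parentNode): table
After 7 (firstChild): tr
After 8 (previousSibling): tr (no-op, stayed)
After 9 (lastChild): li

Answer: invalid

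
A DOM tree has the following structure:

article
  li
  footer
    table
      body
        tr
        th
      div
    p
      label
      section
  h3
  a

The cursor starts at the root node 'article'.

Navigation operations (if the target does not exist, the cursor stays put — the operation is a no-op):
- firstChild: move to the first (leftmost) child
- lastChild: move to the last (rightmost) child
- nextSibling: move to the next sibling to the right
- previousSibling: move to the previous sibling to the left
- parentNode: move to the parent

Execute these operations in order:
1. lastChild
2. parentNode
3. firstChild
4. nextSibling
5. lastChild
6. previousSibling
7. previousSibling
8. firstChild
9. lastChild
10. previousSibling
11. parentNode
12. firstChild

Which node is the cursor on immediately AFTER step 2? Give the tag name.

Answer: article

Derivation:
After 1 (lastChild): a
After 2 (parentNode): article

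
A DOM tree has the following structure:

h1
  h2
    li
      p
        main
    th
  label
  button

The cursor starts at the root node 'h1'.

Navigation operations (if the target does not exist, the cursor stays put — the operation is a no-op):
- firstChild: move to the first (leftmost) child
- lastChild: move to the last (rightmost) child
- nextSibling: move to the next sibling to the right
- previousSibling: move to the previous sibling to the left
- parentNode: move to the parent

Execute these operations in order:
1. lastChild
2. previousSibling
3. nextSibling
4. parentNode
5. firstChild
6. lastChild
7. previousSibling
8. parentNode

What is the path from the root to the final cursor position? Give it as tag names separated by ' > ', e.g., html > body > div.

Answer: h1 > h2

Derivation:
After 1 (lastChild): button
After 2 (previousSibling): label
After 3 (nextSibling): button
After 4 (parentNode): h1
After 5 (firstChild): h2
After 6 (lastChild): th
After 7 (previousSibling): li
After 8 (parentNode): h2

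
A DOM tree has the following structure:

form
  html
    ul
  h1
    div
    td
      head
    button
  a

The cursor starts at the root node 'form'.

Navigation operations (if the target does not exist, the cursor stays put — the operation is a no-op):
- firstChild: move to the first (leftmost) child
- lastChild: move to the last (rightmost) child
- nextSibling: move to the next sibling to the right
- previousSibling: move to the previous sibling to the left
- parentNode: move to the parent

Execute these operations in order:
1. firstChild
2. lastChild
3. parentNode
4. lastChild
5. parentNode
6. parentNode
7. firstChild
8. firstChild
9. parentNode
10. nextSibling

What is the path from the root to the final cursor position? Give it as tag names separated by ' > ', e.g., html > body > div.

Answer: form > h1

Derivation:
After 1 (firstChild): html
After 2 (lastChild): ul
After 3 (parentNode): html
After 4 (lastChild): ul
After 5 (parentNode): html
After 6 (parentNode): form
After 7 (firstChild): html
After 8 (firstChild): ul
After 9 (parentNode): html
After 10 (nextSibling): h1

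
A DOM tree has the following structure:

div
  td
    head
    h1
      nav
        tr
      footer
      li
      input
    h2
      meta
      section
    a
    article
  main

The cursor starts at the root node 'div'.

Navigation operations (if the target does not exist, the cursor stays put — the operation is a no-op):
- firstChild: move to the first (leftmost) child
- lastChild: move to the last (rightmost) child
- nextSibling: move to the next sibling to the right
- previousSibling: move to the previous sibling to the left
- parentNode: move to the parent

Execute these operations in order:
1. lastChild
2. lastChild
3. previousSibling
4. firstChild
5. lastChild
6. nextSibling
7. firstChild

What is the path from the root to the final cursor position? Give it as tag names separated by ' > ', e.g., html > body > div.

After 1 (lastChild): main
After 2 (lastChild): main (no-op, stayed)
After 3 (previousSibling): td
After 4 (firstChild): head
After 5 (lastChild): head (no-op, stayed)
After 6 (nextSibling): h1
After 7 (firstChild): nav

Answer: div > td > h1 > nav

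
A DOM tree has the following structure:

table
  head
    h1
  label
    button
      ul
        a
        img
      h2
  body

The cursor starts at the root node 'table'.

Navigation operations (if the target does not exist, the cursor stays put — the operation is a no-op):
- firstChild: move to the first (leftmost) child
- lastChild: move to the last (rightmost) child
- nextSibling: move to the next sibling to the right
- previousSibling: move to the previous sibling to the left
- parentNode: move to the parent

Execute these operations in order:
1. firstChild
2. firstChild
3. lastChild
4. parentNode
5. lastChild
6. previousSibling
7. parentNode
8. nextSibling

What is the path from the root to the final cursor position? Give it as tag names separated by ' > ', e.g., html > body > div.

After 1 (firstChild): head
After 2 (firstChild): h1
After 3 (lastChild): h1 (no-op, stayed)
After 4 (parentNode): head
After 5 (lastChild): h1
After 6 (previousSibling): h1 (no-op, stayed)
After 7 (parentNode): head
After 8 (nextSibling): label

Answer: table > label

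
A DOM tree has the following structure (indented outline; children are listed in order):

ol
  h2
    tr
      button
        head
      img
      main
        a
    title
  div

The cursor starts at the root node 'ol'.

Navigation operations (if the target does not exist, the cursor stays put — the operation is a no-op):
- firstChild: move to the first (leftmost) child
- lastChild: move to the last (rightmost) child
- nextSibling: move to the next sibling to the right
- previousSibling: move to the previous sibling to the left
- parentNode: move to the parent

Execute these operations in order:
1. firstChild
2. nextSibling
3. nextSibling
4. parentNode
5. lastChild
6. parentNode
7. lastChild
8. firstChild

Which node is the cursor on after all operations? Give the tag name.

Answer: div

Derivation:
After 1 (firstChild): h2
After 2 (nextSibling): div
After 3 (nextSibling): div (no-op, stayed)
After 4 (parentNode): ol
After 5 (lastChild): div
After 6 (parentNode): ol
After 7 (lastChild): div
After 8 (firstChild): div (no-op, stayed)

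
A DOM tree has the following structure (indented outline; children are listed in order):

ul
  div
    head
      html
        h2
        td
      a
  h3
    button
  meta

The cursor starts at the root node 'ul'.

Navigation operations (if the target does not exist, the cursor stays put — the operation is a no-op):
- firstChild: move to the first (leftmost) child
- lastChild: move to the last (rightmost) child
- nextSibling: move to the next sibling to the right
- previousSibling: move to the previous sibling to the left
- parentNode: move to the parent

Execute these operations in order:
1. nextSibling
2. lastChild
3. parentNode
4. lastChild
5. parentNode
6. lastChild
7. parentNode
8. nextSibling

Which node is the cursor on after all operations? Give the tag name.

After 1 (nextSibling): ul (no-op, stayed)
After 2 (lastChild): meta
After 3 (parentNode): ul
After 4 (lastChild): meta
After 5 (parentNode): ul
After 6 (lastChild): meta
After 7 (parentNode): ul
After 8 (nextSibling): ul (no-op, stayed)

Answer: ul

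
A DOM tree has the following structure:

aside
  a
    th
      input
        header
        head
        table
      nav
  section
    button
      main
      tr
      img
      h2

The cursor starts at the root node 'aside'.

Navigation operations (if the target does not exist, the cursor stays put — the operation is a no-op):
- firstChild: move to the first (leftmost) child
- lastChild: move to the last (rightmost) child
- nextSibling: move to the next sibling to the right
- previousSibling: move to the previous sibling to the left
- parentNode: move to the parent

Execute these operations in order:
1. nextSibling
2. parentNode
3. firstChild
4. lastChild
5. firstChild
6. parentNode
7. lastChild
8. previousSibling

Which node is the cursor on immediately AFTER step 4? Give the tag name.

Answer: th

Derivation:
After 1 (nextSibling): aside (no-op, stayed)
After 2 (parentNode): aside (no-op, stayed)
After 3 (firstChild): a
After 4 (lastChild): th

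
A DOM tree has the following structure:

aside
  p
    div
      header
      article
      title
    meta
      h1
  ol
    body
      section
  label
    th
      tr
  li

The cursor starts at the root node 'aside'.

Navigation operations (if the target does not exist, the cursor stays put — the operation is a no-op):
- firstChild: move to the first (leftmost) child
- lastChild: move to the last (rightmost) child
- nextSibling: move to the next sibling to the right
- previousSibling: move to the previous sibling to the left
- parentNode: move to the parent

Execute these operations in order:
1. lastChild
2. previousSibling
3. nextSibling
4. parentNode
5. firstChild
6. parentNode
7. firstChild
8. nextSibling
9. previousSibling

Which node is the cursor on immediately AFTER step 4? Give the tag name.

After 1 (lastChild): li
After 2 (previousSibling): label
After 3 (nextSibling): li
After 4 (parentNode): aside

Answer: aside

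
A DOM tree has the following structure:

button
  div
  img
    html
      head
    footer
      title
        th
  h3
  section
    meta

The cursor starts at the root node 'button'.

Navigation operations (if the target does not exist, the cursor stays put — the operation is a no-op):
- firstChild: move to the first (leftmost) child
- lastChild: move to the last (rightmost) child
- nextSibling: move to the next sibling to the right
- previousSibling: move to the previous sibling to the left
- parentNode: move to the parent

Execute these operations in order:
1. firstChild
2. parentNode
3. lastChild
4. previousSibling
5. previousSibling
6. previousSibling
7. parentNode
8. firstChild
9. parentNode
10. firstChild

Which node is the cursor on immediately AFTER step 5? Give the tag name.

After 1 (firstChild): div
After 2 (parentNode): button
After 3 (lastChild): section
After 4 (previousSibling): h3
After 5 (previousSibling): img

Answer: img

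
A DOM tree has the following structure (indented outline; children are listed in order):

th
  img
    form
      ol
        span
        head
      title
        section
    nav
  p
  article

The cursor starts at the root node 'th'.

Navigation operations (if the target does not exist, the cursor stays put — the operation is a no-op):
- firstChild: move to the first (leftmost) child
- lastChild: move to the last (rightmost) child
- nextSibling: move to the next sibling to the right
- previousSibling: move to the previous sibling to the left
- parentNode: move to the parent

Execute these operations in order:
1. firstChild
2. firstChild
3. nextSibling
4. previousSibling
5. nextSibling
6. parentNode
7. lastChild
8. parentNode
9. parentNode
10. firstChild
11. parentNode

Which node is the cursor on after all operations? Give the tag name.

Answer: th

Derivation:
After 1 (firstChild): img
After 2 (firstChild): form
After 3 (nextSibling): nav
After 4 (previousSibling): form
After 5 (nextSibling): nav
After 6 (parentNode): img
After 7 (lastChild): nav
After 8 (parentNode): img
After 9 (parentNode): th
After 10 (firstChild): img
After 11 (parentNode): th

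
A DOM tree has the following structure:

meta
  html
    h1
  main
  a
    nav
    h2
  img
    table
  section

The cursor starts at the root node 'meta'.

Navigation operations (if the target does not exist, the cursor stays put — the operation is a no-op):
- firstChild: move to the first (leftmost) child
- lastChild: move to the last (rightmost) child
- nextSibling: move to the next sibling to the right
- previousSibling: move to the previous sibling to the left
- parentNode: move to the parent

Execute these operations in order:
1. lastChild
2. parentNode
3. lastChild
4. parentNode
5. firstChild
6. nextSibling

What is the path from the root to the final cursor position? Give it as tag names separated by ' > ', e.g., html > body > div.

After 1 (lastChild): section
After 2 (parentNode): meta
After 3 (lastChild): section
After 4 (parentNode): meta
After 5 (firstChild): html
After 6 (nextSibling): main

Answer: meta > main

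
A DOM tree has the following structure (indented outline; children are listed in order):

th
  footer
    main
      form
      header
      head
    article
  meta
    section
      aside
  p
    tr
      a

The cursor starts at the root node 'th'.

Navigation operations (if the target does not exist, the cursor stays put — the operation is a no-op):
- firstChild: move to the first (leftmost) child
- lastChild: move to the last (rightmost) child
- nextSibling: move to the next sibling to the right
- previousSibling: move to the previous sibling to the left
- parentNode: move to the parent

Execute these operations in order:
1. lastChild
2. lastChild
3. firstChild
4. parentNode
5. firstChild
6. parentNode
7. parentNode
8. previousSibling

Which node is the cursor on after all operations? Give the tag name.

After 1 (lastChild): p
After 2 (lastChild): tr
After 3 (firstChild): a
After 4 (parentNode): tr
After 5 (firstChild): a
After 6 (parentNode): tr
After 7 (parentNode): p
After 8 (previousSibling): meta

Answer: meta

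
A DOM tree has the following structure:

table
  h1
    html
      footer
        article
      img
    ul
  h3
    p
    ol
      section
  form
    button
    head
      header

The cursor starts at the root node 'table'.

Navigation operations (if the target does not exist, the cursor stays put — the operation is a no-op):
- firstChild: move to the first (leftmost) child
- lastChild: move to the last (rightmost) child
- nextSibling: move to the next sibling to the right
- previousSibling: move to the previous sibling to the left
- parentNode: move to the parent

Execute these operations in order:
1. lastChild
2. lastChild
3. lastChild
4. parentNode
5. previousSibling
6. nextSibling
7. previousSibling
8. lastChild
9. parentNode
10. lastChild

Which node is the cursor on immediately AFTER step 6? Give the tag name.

Answer: head

Derivation:
After 1 (lastChild): form
After 2 (lastChild): head
After 3 (lastChild): header
After 4 (parentNode): head
After 5 (previousSibling): button
After 6 (nextSibling): head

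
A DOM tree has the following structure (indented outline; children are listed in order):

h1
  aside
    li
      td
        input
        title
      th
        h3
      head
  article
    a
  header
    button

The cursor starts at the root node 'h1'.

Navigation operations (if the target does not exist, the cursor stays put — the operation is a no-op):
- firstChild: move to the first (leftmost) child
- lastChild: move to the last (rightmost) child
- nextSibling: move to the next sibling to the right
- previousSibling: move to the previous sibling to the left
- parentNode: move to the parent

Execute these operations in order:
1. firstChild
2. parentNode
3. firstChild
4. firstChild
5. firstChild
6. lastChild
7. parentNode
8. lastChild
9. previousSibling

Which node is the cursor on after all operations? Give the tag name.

After 1 (firstChild): aside
After 2 (parentNode): h1
After 3 (firstChild): aside
After 4 (firstChild): li
After 5 (firstChild): td
After 6 (lastChild): title
After 7 (parentNode): td
After 8 (lastChild): title
After 9 (previousSibling): input

Answer: input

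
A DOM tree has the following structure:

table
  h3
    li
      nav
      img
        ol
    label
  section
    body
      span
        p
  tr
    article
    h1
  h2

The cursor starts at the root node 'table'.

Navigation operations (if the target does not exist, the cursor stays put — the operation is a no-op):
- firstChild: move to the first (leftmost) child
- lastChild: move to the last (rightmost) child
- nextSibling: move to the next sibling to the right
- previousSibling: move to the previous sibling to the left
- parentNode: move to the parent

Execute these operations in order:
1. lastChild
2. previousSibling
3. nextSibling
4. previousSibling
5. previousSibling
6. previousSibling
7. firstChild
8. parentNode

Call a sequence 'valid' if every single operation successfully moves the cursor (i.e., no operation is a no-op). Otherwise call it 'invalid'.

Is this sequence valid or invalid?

Answer: valid

Derivation:
After 1 (lastChild): h2
After 2 (previousSibling): tr
After 3 (nextSibling): h2
After 4 (previousSibling): tr
After 5 (previousSibling): section
After 6 (previousSibling): h3
After 7 (firstChild): li
After 8 (parentNode): h3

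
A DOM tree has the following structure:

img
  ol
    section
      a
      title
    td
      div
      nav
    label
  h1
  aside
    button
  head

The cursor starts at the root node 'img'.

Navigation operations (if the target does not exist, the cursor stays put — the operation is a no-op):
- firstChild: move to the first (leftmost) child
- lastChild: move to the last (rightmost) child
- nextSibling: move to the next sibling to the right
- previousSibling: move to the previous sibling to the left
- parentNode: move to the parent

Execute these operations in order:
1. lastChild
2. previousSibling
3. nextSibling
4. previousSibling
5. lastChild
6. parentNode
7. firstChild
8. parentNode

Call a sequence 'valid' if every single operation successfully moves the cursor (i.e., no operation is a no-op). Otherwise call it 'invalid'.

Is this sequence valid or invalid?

Answer: valid

Derivation:
After 1 (lastChild): head
After 2 (previousSibling): aside
After 3 (nextSibling): head
After 4 (previousSibling): aside
After 5 (lastChild): button
After 6 (parentNode): aside
After 7 (firstChild): button
After 8 (parentNode): aside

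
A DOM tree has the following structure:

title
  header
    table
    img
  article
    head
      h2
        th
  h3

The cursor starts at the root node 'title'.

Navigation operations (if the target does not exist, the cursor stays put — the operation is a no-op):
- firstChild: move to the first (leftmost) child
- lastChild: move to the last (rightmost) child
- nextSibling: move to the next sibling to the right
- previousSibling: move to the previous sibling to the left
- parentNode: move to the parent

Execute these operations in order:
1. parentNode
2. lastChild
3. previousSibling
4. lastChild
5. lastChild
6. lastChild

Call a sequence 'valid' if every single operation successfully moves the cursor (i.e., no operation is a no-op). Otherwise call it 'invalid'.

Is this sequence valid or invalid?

After 1 (parentNode): title (no-op, stayed)
After 2 (lastChild): h3
After 3 (previousSibling): article
After 4 (lastChild): head
After 5 (lastChild): h2
After 6 (lastChild): th

Answer: invalid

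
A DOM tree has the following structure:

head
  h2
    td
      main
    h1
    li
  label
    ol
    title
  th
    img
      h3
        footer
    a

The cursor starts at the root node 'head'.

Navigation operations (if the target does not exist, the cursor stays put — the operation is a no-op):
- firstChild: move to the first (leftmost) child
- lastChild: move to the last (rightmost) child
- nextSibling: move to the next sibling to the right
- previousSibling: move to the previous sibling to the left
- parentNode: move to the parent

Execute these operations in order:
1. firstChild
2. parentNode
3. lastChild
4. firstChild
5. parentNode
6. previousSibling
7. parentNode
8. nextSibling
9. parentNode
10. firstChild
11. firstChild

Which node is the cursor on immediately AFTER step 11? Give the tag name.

After 1 (firstChild): h2
After 2 (parentNode): head
After 3 (lastChild): th
After 4 (firstChild): img
After 5 (parentNode): th
After 6 (previousSibling): label
After 7 (parentNode): head
After 8 (nextSibling): head (no-op, stayed)
After 9 (parentNode): head (no-op, stayed)
After 10 (firstChild): h2
After 11 (firstChild): td

Answer: td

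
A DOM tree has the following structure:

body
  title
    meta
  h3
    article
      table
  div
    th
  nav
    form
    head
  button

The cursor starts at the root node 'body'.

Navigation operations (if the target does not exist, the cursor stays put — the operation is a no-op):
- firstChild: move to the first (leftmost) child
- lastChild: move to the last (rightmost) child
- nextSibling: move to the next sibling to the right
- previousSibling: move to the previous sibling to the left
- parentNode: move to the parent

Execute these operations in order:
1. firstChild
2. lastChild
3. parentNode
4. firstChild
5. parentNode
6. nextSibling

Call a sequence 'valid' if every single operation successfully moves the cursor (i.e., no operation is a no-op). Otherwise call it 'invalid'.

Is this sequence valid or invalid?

Answer: valid

Derivation:
After 1 (firstChild): title
After 2 (lastChild): meta
After 3 (parentNode): title
After 4 (firstChild): meta
After 5 (parentNode): title
After 6 (nextSibling): h3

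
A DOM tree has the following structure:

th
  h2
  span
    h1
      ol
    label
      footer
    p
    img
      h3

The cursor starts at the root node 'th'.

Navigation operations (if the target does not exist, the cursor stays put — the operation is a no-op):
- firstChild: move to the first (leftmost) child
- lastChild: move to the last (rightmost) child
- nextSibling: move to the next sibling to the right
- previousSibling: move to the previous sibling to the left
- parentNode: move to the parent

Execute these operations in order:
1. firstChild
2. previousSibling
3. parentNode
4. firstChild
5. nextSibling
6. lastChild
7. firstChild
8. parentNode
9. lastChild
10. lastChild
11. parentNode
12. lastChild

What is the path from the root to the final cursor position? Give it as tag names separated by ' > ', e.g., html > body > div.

After 1 (firstChild): h2
After 2 (previousSibling): h2 (no-op, stayed)
After 3 (parentNode): th
After 4 (firstChild): h2
After 5 (nextSibling): span
After 6 (lastChild): img
After 7 (firstChild): h3
After 8 (parentNode): img
After 9 (lastChild): h3
After 10 (lastChild): h3 (no-op, stayed)
After 11 (parentNode): img
After 12 (lastChild): h3

Answer: th > span > img > h3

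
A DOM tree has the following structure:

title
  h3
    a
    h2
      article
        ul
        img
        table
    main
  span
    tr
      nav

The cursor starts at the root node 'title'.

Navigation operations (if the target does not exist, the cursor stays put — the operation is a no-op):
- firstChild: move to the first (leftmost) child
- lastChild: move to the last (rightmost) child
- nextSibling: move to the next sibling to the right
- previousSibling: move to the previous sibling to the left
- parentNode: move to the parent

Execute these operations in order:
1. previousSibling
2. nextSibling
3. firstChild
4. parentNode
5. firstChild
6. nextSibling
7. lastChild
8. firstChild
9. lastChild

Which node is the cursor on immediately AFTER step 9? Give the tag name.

After 1 (previousSibling): title (no-op, stayed)
After 2 (nextSibling): title (no-op, stayed)
After 3 (firstChild): h3
After 4 (parentNode): title
After 5 (firstChild): h3
After 6 (nextSibling): span
After 7 (lastChild): tr
After 8 (firstChild): nav
After 9 (lastChild): nav (no-op, stayed)

Answer: nav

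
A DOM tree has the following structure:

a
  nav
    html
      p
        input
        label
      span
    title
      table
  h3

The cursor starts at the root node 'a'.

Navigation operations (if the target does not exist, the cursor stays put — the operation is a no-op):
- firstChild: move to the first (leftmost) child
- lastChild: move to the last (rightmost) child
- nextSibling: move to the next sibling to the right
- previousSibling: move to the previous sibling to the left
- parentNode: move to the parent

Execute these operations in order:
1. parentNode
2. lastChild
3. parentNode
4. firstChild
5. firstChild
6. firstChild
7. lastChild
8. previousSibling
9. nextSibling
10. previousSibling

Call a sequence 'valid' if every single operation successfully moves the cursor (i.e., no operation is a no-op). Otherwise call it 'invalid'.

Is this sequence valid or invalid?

Answer: invalid

Derivation:
After 1 (parentNode): a (no-op, stayed)
After 2 (lastChild): h3
After 3 (parentNode): a
After 4 (firstChild): nav
After 5 (firstChild): html
After 6 (firstChild): p
After 7 (lastChild): label
After 8 (previousSibling): input
After 9 (nextSibling): label
After 10 (previousSibling): input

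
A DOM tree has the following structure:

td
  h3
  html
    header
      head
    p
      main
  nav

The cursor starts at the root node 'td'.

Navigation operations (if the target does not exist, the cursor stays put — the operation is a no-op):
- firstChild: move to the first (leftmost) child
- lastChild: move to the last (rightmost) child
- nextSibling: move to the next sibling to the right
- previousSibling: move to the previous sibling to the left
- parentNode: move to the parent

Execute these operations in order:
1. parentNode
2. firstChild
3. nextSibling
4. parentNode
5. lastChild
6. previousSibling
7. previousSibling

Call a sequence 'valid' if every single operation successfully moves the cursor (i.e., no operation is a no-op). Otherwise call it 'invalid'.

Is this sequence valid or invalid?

After 1 (parentNode): td (no-op, stayed)
After 2 (firstChild): h3
After 3 (nextSibling): html
After 4 (parentNode): td
After 5 (lastChild): nav
After 6 (previousSibling): html
After 7 (previousSibling): h3

Answer: invalid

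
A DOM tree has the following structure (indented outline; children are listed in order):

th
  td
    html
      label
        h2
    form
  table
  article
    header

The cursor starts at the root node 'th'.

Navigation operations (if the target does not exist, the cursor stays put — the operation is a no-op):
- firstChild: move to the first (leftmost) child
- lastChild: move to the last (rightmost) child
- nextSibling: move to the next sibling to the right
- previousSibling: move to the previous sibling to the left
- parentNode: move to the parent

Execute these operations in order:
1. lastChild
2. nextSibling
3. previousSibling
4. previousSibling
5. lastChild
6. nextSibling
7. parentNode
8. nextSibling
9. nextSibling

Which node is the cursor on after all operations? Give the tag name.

After 1 (lastChild): article
After 2 (nextSibling): article (no-op, stayed)
After 3 (previousSibling): table
After 4 (previousSibling): td
After 5 (lastChild): form
After 6 (nextSibling): form (no-op, stayed)
After 7 (parentNode): td
After 8 (nextSibling): table
After 9 (nextSibling): article

Answer: article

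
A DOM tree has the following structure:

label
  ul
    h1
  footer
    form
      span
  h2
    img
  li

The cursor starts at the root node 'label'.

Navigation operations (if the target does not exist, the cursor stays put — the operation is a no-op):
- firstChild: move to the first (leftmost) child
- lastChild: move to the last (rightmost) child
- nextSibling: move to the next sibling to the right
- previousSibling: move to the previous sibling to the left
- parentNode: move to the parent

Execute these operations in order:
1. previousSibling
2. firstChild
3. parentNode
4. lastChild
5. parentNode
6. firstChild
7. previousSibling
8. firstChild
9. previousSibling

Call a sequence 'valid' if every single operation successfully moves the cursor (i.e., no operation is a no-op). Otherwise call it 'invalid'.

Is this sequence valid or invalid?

After 1 (previousSibling): label (no-op, stayed)
After 2 (firstChild): ul
After 3 (parentNode): label
After 4 (lastChild): li
After 5 (parentNode): label
After 6 (firstChild): ul
After 7 (previousSibling): ul (no-op, stayed)
After 8 (firstChild): h1
After 9 (previousSibling): h1 (no-op, stayed)

Answer: invalid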